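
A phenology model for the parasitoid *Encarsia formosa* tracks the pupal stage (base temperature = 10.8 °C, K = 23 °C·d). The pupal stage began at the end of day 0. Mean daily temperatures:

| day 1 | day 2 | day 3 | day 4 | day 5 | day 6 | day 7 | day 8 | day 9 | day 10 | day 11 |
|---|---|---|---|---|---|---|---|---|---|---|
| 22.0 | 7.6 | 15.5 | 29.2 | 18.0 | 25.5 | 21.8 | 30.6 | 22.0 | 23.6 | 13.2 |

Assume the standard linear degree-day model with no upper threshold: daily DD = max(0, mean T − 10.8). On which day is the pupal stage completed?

Daily DD above 10.8 °C: 11.2, 0.0, 4.7, 18.4, 7.2, 14.7, 11.0, 19.8, 11.2, 12.8, 2.4.
Cumulative: 11.2, 11.2, 15.9, 34.3, 41.5, 56.2, 67.2, 87.0, 98.2, 111.0, 113.4.
The total first reaches 23 DD on day 4.

day 4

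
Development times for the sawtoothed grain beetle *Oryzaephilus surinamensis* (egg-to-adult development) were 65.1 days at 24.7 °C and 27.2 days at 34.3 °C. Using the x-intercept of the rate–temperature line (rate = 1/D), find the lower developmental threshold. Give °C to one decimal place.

Linear rate model ⇒ the product D·(T − T_b) is constant across temperatures.
65.1·(24.7 − T_b) = 27.2·(34.3 − T_b)
T_b = (65.1·24.7 − 27.2·34.3) / (65.1 − 27.2) = 675.01 / 37.9 = 17.810 °C ≈ 17.8 °C.

17.8 °C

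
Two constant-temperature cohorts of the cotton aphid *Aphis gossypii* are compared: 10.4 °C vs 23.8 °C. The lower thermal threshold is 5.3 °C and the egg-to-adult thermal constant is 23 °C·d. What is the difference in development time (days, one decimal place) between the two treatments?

3.3 days

At 10.4 °C: 23 / (10.4 − 5.3) = 23 / 5.1 = 4.510 d.
At 23.8 °C: 23 / (23.8 − 5.3) = 23 / 18.5 = 1.243 d.
Difference = |4.510 − 1.243| = 3.267 ≈ 3.3 days.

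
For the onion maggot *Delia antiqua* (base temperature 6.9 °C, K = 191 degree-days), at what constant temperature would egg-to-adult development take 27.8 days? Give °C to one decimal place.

13.8 °C

Required daily accumulation = 191 / 27.8 = 6.871 DD/day.
T = T_base + 6.871 = 6.9 + 6.871 = 13.771 ≈ 13.8 °C.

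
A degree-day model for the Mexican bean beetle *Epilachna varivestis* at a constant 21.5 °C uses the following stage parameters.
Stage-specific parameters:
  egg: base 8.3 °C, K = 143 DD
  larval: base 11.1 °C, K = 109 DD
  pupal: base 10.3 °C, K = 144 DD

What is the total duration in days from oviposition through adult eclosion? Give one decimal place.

34.2 days

egg: 143 / (21.5 − 8.3) = 143 / 13.2 = 10.833 d.
larval: 109 / (21.5 − 11.1) = 109 / 10.4 = 10.481 d.
pupal: 144 / (21.5 − 10.3) = 144 / 11.2 = 12.857 d.
Sum = 34.171 ≈ 34.2 days.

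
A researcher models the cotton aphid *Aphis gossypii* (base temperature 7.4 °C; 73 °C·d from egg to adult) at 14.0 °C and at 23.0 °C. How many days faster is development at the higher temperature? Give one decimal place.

At 14.0 °C: 73 / (14.0 − 7.4) = 73 / 6.6 = 11.061 d.
At 23.0 °C: 73 / (23.0 − 7.4) = 73 / 15.6 = 4.679 d.
Difference = |11.061 − 4.679| = 6.381 ≈ 6.4 days.

6.4 days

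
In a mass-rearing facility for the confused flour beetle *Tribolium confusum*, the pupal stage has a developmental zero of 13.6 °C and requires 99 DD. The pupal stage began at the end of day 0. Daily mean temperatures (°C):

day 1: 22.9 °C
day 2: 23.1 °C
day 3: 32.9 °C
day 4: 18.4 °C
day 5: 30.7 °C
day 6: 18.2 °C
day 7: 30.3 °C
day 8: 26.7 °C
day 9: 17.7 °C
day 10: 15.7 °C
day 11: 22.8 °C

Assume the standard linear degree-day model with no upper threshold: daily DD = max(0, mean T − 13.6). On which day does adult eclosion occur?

day 10

Daily DD above 13.6 °C: 9.3, 9.5, 19.3, 4.8, 17.1, 4.6, 16.7, 13.1, 4.1, 2.1, 9.2.
Cumulative: 9.3, 18.8, 38.1, 42.9, 60.0, 64.6, 81.3, 94.4, 98.5, 100.6, 109.8.
The total first reaches 99 DD on day 10.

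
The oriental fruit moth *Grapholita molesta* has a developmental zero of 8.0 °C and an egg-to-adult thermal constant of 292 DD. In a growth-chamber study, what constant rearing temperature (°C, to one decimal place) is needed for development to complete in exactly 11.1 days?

Required daily accumulation = 292 / 11.1 = 26.306 DD/day.
T = T_base + 26.306 = 8.0 + 26.306 = 34.306 ≈ 34.3 °C.

34.3 °C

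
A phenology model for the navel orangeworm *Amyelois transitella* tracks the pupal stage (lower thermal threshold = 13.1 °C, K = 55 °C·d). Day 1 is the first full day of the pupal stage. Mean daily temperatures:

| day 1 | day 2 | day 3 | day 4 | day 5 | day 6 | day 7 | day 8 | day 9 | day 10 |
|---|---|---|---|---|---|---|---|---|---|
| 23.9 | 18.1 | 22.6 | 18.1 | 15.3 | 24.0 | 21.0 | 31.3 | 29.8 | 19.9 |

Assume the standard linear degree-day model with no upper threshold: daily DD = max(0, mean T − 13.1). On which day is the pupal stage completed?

Daily DD above 13.1 °C: 10.8, 5.0, 9.5, 5.0, 2.2, 10.9, 7.9, 18.2, 16.7, 6.8.
Cumulative: 10.8, 15.8, 25.3, 30.3, 32.5, 43.4, 51.3, 69.5, 86.2, 93.0.
The total first reaches 55 DD on day 8.

day 8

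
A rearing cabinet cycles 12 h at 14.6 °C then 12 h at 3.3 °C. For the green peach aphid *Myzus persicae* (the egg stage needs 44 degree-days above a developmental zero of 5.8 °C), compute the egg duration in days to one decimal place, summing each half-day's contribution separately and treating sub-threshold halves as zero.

Day half: max(0, 14.6 − 5.8) × 0.5 = 8.8 × 0.5 = 4.40 DD.
Night half: max(0, 3.3 − 5.8) × 0.5 = 0.0 × 0.5 = 0.00 DD.
Per 24 h: 4.40 DD/day.
Duration = 44 / 4.40 = 10.000 ≈ 10.0 days.

10.0 days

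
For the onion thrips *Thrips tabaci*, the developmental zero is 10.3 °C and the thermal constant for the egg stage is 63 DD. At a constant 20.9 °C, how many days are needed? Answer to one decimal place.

Daily accumulation = 20.9 − 10.3 = 10.6 DD/day.
Duration = 63 / 10.6 = 5.943 ≈ 5.9 days.

5.9 days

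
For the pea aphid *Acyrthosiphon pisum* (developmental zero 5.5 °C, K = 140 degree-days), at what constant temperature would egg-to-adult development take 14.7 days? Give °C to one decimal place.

Required daily accumulation = 140 / 14.7 = 9.524 DD/day.
T = T_base + 9.524 = 5.5 + 9.524 = 15.024 ≈ 15.0 °C.

15.0 °C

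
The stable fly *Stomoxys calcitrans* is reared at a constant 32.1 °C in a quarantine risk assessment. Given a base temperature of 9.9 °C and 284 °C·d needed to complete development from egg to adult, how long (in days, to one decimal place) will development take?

Daily accumulation = 32.1 − 9.9 = 22.2 DD/day.
Duration = 284 / 22.2 = 12.793 ≈ 12.8 days.

12.8 days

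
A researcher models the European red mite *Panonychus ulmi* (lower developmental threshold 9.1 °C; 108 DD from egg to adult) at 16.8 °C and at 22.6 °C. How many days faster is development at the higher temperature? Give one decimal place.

6.0 days

At 16.8 °C: 108 / (16.8 − 9.1) = 108 / 7.7 = 14.026 d.
At 22.6 °C: 108 / (22.6 − 9.1) = 108 / 13.5 = 8.000 d.
Difference = |14.026 − 8.000| = 6.026 ≈ 6.0 days.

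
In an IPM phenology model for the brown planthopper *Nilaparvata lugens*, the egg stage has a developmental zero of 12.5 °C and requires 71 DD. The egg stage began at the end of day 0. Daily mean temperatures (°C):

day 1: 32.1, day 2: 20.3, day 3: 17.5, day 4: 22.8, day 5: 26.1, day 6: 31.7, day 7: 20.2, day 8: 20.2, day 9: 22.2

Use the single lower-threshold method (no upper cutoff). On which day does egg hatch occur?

Daily DD above 12.5 °C: 19.6, 7.8, 5.0, 10.3, 13.6, 19.2, 7.7, 7.7, 9.7.
Cumulative: 19.6, 27.4, 32.4, 42.7, 56.3, 75.5, 83.2, 90.9, 100.6.
The total first reaches 71 DD on day 6.

day 6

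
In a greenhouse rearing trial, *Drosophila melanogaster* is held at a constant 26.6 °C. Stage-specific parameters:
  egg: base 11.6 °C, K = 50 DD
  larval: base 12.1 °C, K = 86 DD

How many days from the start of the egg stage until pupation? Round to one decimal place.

egg: 50 / (26.6 − 11.6) = 50 / 15.0 = 3.333 d.
larval: 86 / (26.6 − 12.1) = 86 / 14.5 = 5.931 d.
Sum = 9.264 ≈ 9.3 days.

9.3 days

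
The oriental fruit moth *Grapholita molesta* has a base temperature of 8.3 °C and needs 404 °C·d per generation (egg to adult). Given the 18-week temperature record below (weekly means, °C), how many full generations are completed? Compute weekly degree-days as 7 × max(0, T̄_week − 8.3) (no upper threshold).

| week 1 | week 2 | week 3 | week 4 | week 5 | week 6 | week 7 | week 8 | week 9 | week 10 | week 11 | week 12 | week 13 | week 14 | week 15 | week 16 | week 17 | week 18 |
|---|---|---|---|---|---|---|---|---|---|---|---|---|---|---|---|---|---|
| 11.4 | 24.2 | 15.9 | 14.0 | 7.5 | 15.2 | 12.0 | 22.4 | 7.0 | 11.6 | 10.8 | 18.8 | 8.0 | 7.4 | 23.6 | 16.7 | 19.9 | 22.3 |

Weekly DD (7 × max(0, T̄ − 8.3)): 21.7, 111.3, 53.2, 39.9, 0.0, 48.3, 25.9, 98.7, 0.0, 23.1, 17.5, 73.5, 0.0, 0.0, 107.1, 58.8, 81.2, 98.0.
Season total = 858.2 DD.
Complete generations = ⌊858.2 / 404⌋ = 2.

2 generations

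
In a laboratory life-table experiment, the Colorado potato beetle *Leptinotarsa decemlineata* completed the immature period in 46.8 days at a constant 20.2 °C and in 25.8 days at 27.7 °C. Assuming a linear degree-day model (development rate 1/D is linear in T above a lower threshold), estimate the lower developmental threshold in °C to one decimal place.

11.0 °C

Under the model K = D·(T − T_b), so D₁·(T₁ − T_b) = D₂·(T₂ − T_b).
46.8·(20.2 − T_b) = 25.8·(27.7 − T_b)
T_b = (46.8·20.2 − 25.8·27.7) / (46.8 − 25.8) = 230.70 / 21.0 = 10.986 °C ≈ 11.0 °C.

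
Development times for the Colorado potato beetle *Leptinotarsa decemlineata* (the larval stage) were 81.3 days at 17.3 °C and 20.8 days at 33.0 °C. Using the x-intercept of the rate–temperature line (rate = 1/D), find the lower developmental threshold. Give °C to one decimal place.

Linear rate model ⇒ the product D·(T − T_b) is constant across temperatures.
81.3·(17.3 − T_b) = 20.8·(33.0 − T_b)
T_b = (81.3·17.3 − 20.8·33.0) / (81.3 − 20.8) = 720.09 / 60.5 = 11.902 °C ≈ 11.9 °C.

11.9 °C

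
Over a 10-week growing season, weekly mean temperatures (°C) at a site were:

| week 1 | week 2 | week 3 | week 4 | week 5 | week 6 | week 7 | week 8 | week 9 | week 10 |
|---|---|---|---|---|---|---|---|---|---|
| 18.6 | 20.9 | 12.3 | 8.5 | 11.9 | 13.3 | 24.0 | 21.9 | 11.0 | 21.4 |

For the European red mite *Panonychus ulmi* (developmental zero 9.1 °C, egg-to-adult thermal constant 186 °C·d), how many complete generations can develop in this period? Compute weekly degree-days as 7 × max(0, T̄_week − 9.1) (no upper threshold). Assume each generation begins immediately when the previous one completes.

Weekly DD (7 × max(0, T̄ − 9.1)): 66.5, 82.6, 22.4, 0.0, 19.6, 29.4, 104.3, 89.6, 13.3, 86.1.
Season total = 513.8 DD.
Complete generations = ⌊513.8 / 186⌋ = 2.

2 generations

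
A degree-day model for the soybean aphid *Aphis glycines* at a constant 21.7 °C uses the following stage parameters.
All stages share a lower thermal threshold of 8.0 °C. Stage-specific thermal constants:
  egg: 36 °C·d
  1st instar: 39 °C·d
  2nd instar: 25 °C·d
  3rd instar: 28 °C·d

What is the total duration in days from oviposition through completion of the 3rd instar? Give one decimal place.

9.3 days

Daily accumulation at 21.7 °C = 21.7 − 8.0 = 13.7 DD/day.
Total K = 36 + 39 + 25 + 28 = 128 DD.
Total duration = 128 / 13.7 = 9.343 ≈ 9.3 days.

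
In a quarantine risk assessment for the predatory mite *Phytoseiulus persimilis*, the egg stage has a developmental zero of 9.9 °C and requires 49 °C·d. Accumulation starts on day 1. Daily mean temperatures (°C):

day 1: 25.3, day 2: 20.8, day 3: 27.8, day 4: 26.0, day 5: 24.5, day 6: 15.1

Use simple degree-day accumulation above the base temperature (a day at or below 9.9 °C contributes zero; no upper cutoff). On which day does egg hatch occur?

day 4

Daily DD above 9.9 °C: 15.4, 10.9, 17.9, 16.1, 14.6, 5.2.
Cumulative: 15.4, 26.3, 44.2, 60.3, 74.9, 80.1.
The total first reaches 49 DD on day 4.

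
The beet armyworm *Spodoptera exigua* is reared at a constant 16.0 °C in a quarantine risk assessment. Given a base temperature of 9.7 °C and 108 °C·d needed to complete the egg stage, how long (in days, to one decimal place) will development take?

17.1 days

Daily accumulation = 16.0 − 9.7 = 6.3 DD/day.
Duration = 108 / 6.3 = 17.143 ≈ 17.1 days.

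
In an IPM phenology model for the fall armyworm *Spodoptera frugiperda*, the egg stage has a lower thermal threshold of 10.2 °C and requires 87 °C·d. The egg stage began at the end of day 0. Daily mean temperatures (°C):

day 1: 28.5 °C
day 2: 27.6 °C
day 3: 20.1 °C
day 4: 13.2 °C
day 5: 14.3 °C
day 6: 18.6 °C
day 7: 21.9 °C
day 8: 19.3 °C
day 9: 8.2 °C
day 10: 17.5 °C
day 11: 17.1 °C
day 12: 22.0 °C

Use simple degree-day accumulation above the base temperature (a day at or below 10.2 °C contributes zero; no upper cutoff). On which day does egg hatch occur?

Daily DD above 10.2 °C: 18.3, 17.4, 9.9, 3.0, 4.1, 8.4, 11.7, 9.1, 0.0, 7.3, 6.9, 11.8.
Cumulative: 18.3, 35.7, 45.6, 48.6, 52.7, 61.1, 72.8, 81.9, 81.9, 89.2, 96.1, 107.9.
The total first reaches 87 DD on day 10.

day 10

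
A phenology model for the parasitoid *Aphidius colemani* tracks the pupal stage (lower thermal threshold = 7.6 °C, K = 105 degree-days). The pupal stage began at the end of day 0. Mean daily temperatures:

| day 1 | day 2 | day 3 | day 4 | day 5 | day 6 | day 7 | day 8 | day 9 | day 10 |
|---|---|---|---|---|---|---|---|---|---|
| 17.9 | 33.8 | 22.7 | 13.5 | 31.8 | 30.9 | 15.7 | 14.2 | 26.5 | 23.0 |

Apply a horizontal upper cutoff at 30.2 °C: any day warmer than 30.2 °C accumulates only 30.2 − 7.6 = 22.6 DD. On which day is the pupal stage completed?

Daily DD above 7.6 °C (capped at 22.6): 10.3, 22.6, 15.1, 5.9, 22.6, 22.6, 8.1, 6.6, 18.9, 15.4.
Cumulative: 10.3, 32.9, 48.0, 53.9, 76.5, 99.1, 107.2, 113.8, 132.7, 148.1.
The total first reaches 105 DD on day 7.

day 7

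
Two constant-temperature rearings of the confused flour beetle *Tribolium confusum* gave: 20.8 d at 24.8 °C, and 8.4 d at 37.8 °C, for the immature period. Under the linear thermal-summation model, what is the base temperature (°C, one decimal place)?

16.0 °C

Under the model K = D·(T − T_b), so D₁·(T₁ − T_b) = D₂·(T₂ − T_b).
20.8·(24.8 − T_b) = 8.4·(37.8 − T_b)
T_b = (20.8·24.8 − 8.4·37.8) / (20.8 − 8.4) = 198.32 / 12.4 = 15.994 °C ≈ 16.0 °C.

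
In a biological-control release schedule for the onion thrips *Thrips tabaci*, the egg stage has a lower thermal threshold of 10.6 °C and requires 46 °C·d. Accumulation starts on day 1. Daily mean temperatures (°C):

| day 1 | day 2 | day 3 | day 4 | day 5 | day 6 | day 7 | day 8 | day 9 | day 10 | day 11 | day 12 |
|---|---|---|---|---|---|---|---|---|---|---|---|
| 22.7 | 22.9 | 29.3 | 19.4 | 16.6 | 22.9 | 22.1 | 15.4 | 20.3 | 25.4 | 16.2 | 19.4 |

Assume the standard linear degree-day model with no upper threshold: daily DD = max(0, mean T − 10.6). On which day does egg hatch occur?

Daily DD above 10.6 °C: 12.1, 12.3, 18.7, 8.8, 6.0, 12.3, 11.5, 4.8, 9.7, 14.8, 5.6, 8.8.
Cumulative: 12.1, 24.4, 43.1, 51.9, 57.9, 70.2, 81.7, 86.5, 96.2, 111.0, 116.6, 125.4.
The total first reaches 46 DD on day 4.

day 4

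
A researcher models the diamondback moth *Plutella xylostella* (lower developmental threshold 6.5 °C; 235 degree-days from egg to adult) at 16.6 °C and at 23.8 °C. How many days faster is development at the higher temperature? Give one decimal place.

9.7 days

At 16.6 °C: 235 / (16.6 − 6.5) = 235 / 10.1 = 23.267 d.
At 23.8 °C: 235 / (23.8 − 6.5) = 235 / 17.3 = 13.584 d.
Difference = |23.267 − 13.584| = 9.684 ≈ 9.7 days.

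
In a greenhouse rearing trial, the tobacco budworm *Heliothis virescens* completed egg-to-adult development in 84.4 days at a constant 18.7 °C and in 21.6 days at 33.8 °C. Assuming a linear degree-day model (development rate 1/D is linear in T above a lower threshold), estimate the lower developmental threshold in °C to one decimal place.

13.5 °C

Linear rate model ⇒ the product D·(T − T_b) is constant across temperatures.
84.4·(18.7 − T_b) = 21.6·(33.8 − T_b)
T_b = (84.4·18.7 − 21.6·33.8) / (84.4 − 21.6) = 848.20 / 62.8 = 13.506 °C ≈ 13.5 °C.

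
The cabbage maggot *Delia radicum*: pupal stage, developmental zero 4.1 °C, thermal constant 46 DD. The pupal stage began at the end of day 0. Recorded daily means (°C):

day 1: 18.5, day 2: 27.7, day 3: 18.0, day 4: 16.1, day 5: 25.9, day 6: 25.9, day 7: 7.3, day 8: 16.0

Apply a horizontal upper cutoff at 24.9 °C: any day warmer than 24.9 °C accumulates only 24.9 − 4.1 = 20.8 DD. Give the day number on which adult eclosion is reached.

Daily DD above 4.1 °C (capped at 20.8): 14.4, 20.8, 13.9, 12.0, 20.8, 20.8, 3.2, 11.9.
Cumulative: 14.4, 35.2, 49.1, 61.1, 81.9, 102.7, 105.9, 117.8.
The total first reaches 46 DD on day 3.

day 3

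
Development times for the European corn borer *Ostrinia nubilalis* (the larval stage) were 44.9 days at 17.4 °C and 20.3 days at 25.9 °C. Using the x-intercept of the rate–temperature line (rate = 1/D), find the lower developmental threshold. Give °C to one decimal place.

10.4 °C

Equal thermal constants: D₁(T₁ − T_b) = D₂(T₂ − T_b).
44.9·(17.4 − T_b) = 20.3·(25.9 − T_b)
T_b = (44.9·17.4 − 20.3·25.9) / (44.9 − 20.3) = 255.49 / 24.6 = 10.386 °C ≈ 10.4 °C.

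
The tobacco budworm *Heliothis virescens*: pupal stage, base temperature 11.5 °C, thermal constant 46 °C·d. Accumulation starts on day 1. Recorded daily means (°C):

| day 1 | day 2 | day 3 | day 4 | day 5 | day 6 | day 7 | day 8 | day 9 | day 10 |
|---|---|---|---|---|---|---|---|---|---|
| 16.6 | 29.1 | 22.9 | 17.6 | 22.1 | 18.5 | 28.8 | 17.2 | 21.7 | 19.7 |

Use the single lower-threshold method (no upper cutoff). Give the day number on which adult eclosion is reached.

day 5

Daily DD above 11.5 °C: 5.1, 17.6, 11.4, 6.1, 10.6, 7.0, 17.3, 5.7, 10.2, 8.2.
Cumulative: 5.1, 22.7, 34.1, 40.2, 50.8, 57.8, 75.1, 80.8, 91.0, 99.2.
The total first reaches 46 DD on day 5.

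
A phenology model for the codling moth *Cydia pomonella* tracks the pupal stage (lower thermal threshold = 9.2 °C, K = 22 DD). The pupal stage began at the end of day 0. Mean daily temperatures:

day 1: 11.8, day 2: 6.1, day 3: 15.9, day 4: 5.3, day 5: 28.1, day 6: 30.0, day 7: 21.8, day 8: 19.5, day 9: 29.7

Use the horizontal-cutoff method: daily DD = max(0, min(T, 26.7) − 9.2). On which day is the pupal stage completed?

Daily DD above 9.2 °C (capped at 17.5): 2.6, 0.0, 6.7, 0.0, 17.5, 17.5, 12.6, 10.3, 17.5.
Cumulative: 2.6, 2.6, 9.3, 9.3, 26.8, 44.3, 56.9, 67.2, 84.7.
The total first reaches 22 DD on day 5.

day 5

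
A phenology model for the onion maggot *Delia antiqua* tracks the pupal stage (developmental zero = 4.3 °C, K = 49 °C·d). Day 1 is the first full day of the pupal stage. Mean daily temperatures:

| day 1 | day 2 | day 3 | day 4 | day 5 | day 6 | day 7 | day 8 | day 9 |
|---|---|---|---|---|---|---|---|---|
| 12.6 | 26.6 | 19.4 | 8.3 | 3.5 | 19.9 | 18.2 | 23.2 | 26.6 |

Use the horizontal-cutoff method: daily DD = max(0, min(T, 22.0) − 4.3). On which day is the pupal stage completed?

day 6

Daily DD above 4.3 °C (capped at 17.7): 8.3, 17.7, 15.1, 4.0, 0.0, 15.6, 13.9, 17.7, 17.7.
Cumulative: 8.3, 26.0, 41.1, 45.1, 45.1, 60.7, 74.6, 92.3, 110.0.
The total first reaches 49 DD on day 6.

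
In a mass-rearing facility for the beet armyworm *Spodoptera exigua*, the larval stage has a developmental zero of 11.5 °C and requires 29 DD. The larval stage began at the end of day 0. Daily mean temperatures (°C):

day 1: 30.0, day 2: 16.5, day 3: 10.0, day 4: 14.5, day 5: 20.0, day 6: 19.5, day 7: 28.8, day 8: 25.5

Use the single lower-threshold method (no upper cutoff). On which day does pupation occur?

day 5

Daily DD above 11.5 °C: 18.5, 5.0, 0.0, 3.0, 8.5, 8.0, 17.3, 14.0.
Cumulative: 18.5, 23.5, 23.5, 26.5, 35.0, 43.0, 60.3, 74.3.
The total first reaches 29 DD on day 5.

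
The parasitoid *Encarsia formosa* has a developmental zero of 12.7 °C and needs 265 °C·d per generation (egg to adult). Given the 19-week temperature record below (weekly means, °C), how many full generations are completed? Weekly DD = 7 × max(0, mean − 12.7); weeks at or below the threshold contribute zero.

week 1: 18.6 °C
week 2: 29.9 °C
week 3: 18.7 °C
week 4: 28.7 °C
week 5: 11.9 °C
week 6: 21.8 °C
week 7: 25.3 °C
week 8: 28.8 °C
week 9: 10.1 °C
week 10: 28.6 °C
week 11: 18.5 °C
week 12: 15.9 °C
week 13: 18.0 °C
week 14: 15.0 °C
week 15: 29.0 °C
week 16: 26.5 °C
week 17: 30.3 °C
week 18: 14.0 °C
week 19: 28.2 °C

Weekly DD (7 × max(0, T̄ − 12.7)): 41.3, 120.4, 42.0, 112.0, 0.0, 63.7, 88.2, 112.7, 0.0, 111.3, 40.6, 22.4, 37.1, 16.1, 114.1, 96.6, 123.2, 9.1, 108.5.
Season total = 1259.3 DD.
Complete generations = ⌊1259.3 / 265⌋ = 4.

4 generations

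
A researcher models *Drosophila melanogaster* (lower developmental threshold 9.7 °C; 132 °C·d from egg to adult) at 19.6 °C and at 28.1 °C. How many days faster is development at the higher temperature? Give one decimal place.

At 19.6 °C: 132 / (19.6 − 9.7) = 132 / 9.9 = 13.333 d.
At 28.1 °C: 132 / (28.1 − 9.7) = 132 / 18.4 = 7.174 d.
Difference = |13.333 − 7.174| = 6.159 ≈ 6.2 days.

6.2 days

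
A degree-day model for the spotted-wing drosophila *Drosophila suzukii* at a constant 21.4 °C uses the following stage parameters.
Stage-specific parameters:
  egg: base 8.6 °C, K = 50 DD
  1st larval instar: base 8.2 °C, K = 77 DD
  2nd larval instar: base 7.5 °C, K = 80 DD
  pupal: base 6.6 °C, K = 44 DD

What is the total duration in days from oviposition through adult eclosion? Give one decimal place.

egg: 50 / (21.4 − 8.6) = 50 / 12.8 = 3.906 d.
1st larval instar: 77 / (21.4 − 8.2) = 77 / 13.2 = 5.833 d.
2nd larval instar: 80 / (21.4 − 7.5) = 80 / 13.9 = 5.755 d.
pupal: 44 / (21.4 − 6.6) = 44 / 14.8 = 2.973 d.
Sum = 18.468 ≈ 18.5 days.

18.5 days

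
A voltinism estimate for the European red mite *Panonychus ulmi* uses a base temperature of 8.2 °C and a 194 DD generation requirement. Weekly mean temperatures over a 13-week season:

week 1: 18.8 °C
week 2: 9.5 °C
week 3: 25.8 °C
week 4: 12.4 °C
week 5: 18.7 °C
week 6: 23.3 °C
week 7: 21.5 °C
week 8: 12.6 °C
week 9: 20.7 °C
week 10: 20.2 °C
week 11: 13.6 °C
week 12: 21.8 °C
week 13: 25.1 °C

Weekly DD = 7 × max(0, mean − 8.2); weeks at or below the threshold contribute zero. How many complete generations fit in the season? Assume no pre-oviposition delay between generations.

Weekly DD (7 × max(0, T̄ − 8.2)): 74.2, 9.1, 123.2, 29.4, 73.5, 105.7, 93.1, 30.8, 87.5, 84.0, 37.8, 95.2, 118.3.
Season total = 961.8 DD.
Complete generations = ⌊961.8 / 194⌋ = 4.

4 generations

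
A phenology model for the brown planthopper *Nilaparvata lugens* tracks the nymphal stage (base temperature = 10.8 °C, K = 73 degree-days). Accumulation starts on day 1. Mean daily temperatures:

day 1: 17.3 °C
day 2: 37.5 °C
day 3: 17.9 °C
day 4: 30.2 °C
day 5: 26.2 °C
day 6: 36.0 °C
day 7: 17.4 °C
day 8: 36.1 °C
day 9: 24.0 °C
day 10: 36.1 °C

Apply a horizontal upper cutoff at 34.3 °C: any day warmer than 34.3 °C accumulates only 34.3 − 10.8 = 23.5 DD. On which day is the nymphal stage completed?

day 6

Daily DD above 10.8 °C (capped at 23.5): 6.5, 23.5, 7.1, 19.4, 15.4, 23.5, 6.6, 23.5, 13.2, 23.5.
Cumulative: 6.5, 30.0, 37.1, 56.5, 71.9, 95.4, 102.0, 125.5, 138.7, 162.2.
The total first reaches 73 DD on day 6.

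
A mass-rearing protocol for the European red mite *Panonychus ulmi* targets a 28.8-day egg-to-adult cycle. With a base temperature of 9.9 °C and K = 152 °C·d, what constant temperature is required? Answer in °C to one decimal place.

15.2 °C

Required daily accumulation = 152 / 28.8 = 5.278 DD/day.
T = T_base + 5.278 = 9.9 + 5.278 = 15.178 ≈ 15.2 °C.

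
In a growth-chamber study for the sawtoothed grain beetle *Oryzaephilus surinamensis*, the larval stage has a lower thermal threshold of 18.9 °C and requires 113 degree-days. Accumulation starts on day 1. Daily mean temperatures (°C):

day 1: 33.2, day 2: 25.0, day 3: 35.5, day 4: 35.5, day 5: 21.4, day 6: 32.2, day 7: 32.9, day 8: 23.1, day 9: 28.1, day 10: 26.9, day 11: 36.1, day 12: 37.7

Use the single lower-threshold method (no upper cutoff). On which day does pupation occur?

Daily DD above 18.9 °C: 14.3, 6.1, 16.6, 16.6, 2.5, 13.3, 14.0, 4.2, 9.2, 8.0, 17.2, 18.8.
Cumulative: 14.3, 20.4, 37.0, 53.6, 56.1, 69.4, 83.4, 87.6, 96.8, 104.8, 122.0, 140.8.
The total first reaches 113 DD on day 11.

day 11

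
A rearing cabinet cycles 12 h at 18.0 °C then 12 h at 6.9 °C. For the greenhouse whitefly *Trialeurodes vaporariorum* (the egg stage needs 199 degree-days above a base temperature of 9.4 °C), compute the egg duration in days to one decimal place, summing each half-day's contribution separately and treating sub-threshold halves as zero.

Day half: max(0, 18.0 − 9.4) × 0.5 = 8.6 × 0.5 = 4.30 DD.
Night half: max(0, 6.9 − 9.4) × 0.5 = 0.0 × 0.5 = 0.00 DD.
Per 24 h: 4.30 DD/day.
Duration = 199 / 4.30 = 46.279 ≈ 46.3 days.

46.3 days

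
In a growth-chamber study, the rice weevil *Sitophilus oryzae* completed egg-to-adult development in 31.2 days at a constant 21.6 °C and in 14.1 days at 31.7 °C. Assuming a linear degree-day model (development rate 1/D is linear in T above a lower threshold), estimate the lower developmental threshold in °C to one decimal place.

Equal thermal constants: D₁(T₁ − T_b) = D₂(T₂ − T_b).
31.2·(21.6 − T_b) = 14.1·(31.7 − T_b)
T_b = (31.2·21.6 − 14.1·31.7) / (31.2 − 14.1) = 226.95 / 17.1 = 13.272 °C ≈ 13.3 °C.

13.3 °C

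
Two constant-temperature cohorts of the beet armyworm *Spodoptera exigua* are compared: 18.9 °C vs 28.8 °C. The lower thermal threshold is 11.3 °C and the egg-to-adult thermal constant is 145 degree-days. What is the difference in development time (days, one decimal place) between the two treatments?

10.8 days

At 18.9 °C: 145 / (18.9 − 11.3) = 145 / 7.6 = 19.079 d.
At 28.8 °C: 145 / (28.8 − 11.3) = 145 / 17.5 = 8.286 d.
Difference = |19.079 − 8.286| = 10.793 ≈ 10.8 days.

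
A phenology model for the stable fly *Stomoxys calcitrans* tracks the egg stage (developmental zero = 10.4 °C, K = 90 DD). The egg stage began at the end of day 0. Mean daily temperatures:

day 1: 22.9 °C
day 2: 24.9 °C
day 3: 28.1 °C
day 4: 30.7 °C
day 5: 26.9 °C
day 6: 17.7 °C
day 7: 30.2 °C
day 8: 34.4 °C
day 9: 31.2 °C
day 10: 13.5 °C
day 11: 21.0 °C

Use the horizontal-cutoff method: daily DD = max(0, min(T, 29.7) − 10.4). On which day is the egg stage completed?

day 7

Daily DD above 10.4 °C (capped at 19.3): 12.5, 14.5, 17.7, 19.3, 16.5, 7.3, 19.3, 19.3, 19.3, 3.1, 10.6.
Cumulative: 12.5, 27.0, 44.7, 64.0, 80.5, 87.8, 107.1, 126.4, 145.7, 148.8, 159.4.
The total first reaches 90 DD on day 7.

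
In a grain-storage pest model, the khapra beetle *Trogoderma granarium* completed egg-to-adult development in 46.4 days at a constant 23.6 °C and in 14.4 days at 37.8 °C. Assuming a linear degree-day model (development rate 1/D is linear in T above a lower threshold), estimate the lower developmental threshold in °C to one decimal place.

Under the model K = D·(T − T_b), so D₁·(T₁ − T_b) = D₂·(T₂ − T_b).
46.4·(23.6 − T_b) = 14.4·(37.8 − T_b)
T_b = (46.4·23.6 − 14.4·37.8) / (46.4 − 14.4) = 550.72 / 32.0 = 17.210 °C ≈ 17.2 °C.

17.2 °C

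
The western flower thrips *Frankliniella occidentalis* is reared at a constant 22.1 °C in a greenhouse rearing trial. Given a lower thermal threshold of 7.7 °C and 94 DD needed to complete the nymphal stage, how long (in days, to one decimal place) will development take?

Daily accumulation = 22.1 − 7.7 = 14.4 DD/day.
Duration = 94 / 14.4 = 6.528 ≈ 6.5 days.

6.5 days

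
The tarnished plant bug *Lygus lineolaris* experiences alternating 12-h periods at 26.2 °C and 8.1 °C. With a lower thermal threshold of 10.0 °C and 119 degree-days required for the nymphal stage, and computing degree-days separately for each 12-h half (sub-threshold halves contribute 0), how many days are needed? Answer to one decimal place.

Day half: max(0, 26.2 − 10.0) × 0.5 = 16.2 × 0.5 = 8.10 DD.
Night half: max(0, 8.1 − 10.0) × 0.5 = 0.0 × 0.5 = 0.00 DD.
Per 24 h: 8.10 DD/day.
Duration = 119 / 8.10 = 14.691 ≈ 14.7 days.

14.7 days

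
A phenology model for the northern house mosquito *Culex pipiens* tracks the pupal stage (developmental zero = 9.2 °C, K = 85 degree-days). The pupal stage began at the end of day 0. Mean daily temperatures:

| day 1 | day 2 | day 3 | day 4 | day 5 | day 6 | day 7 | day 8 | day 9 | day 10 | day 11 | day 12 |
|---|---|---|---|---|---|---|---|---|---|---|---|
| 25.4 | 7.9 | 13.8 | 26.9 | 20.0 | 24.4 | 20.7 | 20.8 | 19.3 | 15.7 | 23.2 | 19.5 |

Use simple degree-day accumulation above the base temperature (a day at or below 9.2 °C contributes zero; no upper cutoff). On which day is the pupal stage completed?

Daily DD above 9.2 °C: 16.2, 0.0, 4.6, 17.7, 10.8, 15.2, 11.5, 11.6, 10.1, 6.5, 14.0, 10.3.
Cumulative: 16.2, 16.2, 20.8, 38.5, 49.3, 64.5, 76.0, 87.6, 97.7, 104.2, 118.2, 128.5.
The total first reaches 85 DD on day 8.

day 8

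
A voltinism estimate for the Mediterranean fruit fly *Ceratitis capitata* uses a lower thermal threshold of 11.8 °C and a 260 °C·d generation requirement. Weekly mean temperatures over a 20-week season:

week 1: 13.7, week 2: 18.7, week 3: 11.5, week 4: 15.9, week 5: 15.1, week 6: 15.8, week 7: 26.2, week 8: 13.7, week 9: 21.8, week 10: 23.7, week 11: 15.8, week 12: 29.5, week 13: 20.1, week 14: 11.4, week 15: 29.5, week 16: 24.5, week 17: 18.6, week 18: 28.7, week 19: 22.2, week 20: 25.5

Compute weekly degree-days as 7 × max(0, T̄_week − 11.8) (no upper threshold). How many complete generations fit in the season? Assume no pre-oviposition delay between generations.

Weekly DD (7 × max(0, T̄ − 11.8)): 13.3, 48.3, 0.0, 28.7, 23.1, 28.0, 100.8, 13.3, 70.0, 83.3, 28.0, 123.9, 58.1, 0.0, 123.9, 88.9, 47.6, 118.3, 72.8, 95.9.
Season total = 1166.2 DD.
Complete generations = ⌊1166.2 / 260⌋ = 4.

4 generations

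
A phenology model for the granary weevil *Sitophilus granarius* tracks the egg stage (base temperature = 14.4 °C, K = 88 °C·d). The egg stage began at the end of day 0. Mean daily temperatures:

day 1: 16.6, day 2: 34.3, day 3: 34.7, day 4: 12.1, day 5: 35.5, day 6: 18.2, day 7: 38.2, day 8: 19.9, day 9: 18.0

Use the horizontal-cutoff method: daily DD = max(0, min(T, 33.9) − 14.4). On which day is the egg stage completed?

Daily DD above 14.4 °C (capped at 19.5): 2.2, 19.5, 19.5, 0.0, 19.5, 3.8, 19.5, 5.5, 3.6.
Cumulative: 2.2, 21.7, 41.2, 41.2, 60.7, 64.5, 84.0, 89.5, 93.1.
The total first reaches 88 DD on day 8.

day 8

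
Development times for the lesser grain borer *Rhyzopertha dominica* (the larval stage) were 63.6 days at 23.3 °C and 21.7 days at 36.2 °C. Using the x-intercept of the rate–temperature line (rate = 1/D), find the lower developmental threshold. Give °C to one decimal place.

Under the model K = D·(T − T_b), so D₁·(T₁ − T_b) = D₂·(T₂ − T_b).
63.6·(23.3 − T_b) = 21.7·(36.2 − T_b)
T_b = (63.6·23.3 − 21.7·36.2) / (63.6 − 21.7) = 696.34 / 41.9 = 16.619 °C ≈ 16.6 °C.

16.6 °C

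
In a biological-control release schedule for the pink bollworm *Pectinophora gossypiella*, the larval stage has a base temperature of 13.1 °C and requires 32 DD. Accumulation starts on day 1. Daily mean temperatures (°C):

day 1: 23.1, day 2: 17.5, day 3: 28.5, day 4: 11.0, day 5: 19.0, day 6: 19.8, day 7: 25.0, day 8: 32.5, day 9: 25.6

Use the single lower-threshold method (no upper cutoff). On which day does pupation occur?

day 5

Daily DD above 13.1 °C: 10.0, 4.4, 15.4, 0.0, 5.9, 6.7, 11.9, 19.4, 12.5.
Cumulative: 10.0, 14.4, 29.8, 29.8, 35.7, 42.4, 54.3, 73.7, 86.2.
The total first reaches 32 DD on day 5.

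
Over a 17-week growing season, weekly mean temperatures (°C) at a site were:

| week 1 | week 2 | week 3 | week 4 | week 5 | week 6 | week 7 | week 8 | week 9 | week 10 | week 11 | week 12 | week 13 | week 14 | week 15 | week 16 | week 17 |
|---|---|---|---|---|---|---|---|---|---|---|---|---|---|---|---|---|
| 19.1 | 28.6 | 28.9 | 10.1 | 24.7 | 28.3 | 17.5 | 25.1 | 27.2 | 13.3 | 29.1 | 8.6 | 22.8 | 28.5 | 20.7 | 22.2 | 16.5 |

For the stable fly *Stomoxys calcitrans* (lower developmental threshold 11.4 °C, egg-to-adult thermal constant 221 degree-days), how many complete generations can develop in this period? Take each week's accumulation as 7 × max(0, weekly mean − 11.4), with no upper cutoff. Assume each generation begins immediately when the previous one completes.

5 generations

Weekly DD (7 × max(0, T̄ − 11.4)): 53.9, 120.4, 122.5, 0.0, 93.1, 118.3, 42.7, 95.9, 110.6, 13.3, 123.9, 0.0, 79.8, 119.7, 65.1, 75.6, 35.7.
Season total = 1270.5 DD.
Complete generations = ⌊1270.5 / 221⌋ = 5.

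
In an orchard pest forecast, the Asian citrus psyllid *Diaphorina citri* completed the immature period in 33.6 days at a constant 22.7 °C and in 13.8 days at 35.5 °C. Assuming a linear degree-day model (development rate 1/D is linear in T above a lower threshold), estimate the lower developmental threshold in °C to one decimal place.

Equal thermal constants: D₁(T₁ − T_b) = D₂(T₂ − T_b).
33.6·(22.7 − T_b) = 13.8·(35.5 − T_b)
T_b = (33.6·22.7 − 13.8·35.5) / (33.6 − 13.8) = 272.82 / 19.8 = 13.779 °C ≈ 13.8 °C.

13.8 °C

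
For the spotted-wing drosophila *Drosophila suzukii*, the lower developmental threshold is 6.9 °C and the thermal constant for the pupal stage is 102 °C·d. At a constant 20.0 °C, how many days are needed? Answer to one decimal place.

7.8 days

Daily accumulation = 20.0 − 6.9 = 13.1 DD/day.
Duration = 102 / 13.1 = 7.786 ≈ 7.8 days.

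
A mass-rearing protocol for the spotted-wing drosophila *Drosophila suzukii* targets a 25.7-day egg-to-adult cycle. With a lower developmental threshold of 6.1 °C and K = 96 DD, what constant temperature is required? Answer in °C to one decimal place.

9.8 °C

Required daily accumulation = 96 / 25.7 = 3.735 DD/day.
T = T_base + 3.735 = 6.1 + 3.735 = 9.835 ≈ 9.8 °C.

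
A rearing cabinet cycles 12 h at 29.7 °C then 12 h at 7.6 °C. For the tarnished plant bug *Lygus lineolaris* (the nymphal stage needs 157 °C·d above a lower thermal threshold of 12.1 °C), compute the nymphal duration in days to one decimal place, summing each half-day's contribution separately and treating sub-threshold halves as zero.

17.8 days

Day half: max(0, 29.7 − 12.1) × 0.5 = 17.6 × 0.5 = 8.80 DD.
Night half: max(0, 7.6 − 12.1) × 0.5 = 0.0 × 0.5 = 0.00 DD.
Per 24 h: 8.80 DD/day.
Duration = 157 / 8.80 = 17.841 ≈ 17.8 days.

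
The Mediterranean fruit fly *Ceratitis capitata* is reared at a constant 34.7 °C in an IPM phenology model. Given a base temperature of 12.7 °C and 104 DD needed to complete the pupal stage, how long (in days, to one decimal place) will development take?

Daily accumulation = 34.7 − 12.7 = 22.0 DD/day.
Duration = 104 / 22.0 = 4.727 ≈ 4.7 days.

4.7 days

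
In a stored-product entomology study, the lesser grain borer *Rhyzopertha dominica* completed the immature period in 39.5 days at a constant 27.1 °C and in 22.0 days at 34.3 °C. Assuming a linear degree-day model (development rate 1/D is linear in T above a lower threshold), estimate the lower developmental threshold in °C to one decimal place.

18.0 °C

Under the model K = D·(T − T_b), so D₁·(T₁ − T_b) = D₂·(T₂ − T_b).
39.5·(27.1 − T_b) = 22.0·(34.3 − T_b)
T_b = (39.5·27.1 − 22.0·34.3) / (39.5 − 22.0) = 315.85 / 17.5 = 18.049 °C ≈ 18.0 °C.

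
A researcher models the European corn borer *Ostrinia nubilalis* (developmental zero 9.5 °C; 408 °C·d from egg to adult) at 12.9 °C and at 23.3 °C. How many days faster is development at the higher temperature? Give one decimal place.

90.4 days

At 12.9 °C: 408 / (12.9 − 9.5) = 408 / 3.4 = 120.000 d.
At 23.3 °C: 408 / (23.3 − 9.5) = 408 / 13.8 = 29.565 d.
Difference = |120.000 − 29.565| = 90.435 ≈ 90.4 days.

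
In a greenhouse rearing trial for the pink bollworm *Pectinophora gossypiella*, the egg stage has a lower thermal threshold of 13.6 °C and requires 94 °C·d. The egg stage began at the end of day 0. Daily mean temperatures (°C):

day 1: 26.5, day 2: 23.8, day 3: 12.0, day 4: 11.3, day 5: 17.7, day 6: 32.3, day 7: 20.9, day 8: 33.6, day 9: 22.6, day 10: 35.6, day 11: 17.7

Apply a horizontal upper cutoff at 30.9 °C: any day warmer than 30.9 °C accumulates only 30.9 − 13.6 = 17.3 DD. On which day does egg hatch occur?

Daily DD above 13.6 °C (capped at 17.3): 12.9, 10.2, 0.0, 0.0, 4.1, 17.3, 7.3, 17.3, 9.0, 17.3, 4.1.
Cumulative: 12.9, 23.1, 23.1, 23.1, 27.2, 44.5, 51.8, 69.1, 78.1, 95.4, 99.5.
The total first reaches 94 DD on day 10.

day 10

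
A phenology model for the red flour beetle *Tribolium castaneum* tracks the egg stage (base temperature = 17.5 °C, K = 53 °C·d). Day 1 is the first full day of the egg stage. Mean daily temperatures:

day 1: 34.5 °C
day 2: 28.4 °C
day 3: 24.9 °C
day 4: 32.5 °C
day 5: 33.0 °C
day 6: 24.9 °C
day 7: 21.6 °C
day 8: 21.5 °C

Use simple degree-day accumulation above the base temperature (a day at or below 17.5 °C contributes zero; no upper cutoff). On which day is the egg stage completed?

day 5

Daily DD above 17.5 °C: 17.0, 10.9, 7.4, 15.0, 15.5, 7.4, 4.1, 4.0.
Cumulative: 17.0, 27.9, 35.3, 50.3, 65.8, 73.2, 77.3, 81.3.
The total first reaches 53 DD on day 5.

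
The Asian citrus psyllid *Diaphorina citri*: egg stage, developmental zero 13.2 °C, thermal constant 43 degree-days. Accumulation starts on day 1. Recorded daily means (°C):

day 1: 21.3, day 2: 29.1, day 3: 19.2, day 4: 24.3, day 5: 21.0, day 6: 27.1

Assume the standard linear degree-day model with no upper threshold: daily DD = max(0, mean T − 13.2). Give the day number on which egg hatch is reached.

Daily DD above 13.2 °C: 8.1, 15.9, 6.0, 11.1, 7.8, 13.9.
Cumulative: 8.1, 24.0, 30.0, 41.1, 48.9, 62.8.
The total first reaches 43 DD on day 5.

day 5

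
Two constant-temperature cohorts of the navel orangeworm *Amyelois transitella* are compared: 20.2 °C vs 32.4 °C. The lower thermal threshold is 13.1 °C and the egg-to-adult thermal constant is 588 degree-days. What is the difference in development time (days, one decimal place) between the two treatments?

52.4 days

At 20.2 °C: 588 / (20.2 − 13.1) = 588 / 7.1 = 82.817 d.
At 32.4 °C: 588 / (32.4 − 13.1) = 588 / 19.3 = 30.466 d.
Difference = |82.817 − 30.466| = 52.351 ≈ 52.4 days.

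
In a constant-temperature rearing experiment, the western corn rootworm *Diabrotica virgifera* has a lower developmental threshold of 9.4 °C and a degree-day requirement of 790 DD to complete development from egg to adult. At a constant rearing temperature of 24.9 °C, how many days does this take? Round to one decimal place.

Daily accumulation = 24.9 − 9.4 = 15.5 DD/day.
Duration = 790 / 15.5 = 50.968 ≈ 51.0 days.

51.0 days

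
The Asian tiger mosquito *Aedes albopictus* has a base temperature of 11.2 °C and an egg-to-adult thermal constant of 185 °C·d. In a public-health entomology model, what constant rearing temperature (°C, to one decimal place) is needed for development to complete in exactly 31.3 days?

17.1 °C

Required daily accumulation = 185 / 31.3 = 5.911 DD/day.
T = T_base + 5.911 = 11.2 + 5.911 = 17.111 ≈ 17.1 °C.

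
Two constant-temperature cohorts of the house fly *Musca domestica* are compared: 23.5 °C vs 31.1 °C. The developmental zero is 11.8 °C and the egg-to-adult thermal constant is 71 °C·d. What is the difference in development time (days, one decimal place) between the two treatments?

2.4 days

At 23.5 °C: 71 / (23.5 − 11.8) = 71 / 11.7 = 6.068 d.
At 31.1 °C: 71 / (31.1 − 11.8) = 71 / 19.3 = 3.679 d.
Difference = |6.068 − 3.679| = 2.390 ≈ 2.4 days.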